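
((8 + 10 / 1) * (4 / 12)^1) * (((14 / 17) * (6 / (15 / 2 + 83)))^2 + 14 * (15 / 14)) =852282954 / 9467929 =90.02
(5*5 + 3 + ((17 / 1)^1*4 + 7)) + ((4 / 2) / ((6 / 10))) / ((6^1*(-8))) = 7411 / 72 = 102.93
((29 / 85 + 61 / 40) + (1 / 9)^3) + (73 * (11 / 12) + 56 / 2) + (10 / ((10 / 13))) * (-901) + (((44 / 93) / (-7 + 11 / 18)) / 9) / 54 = -4105732472513 / 353448360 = -11616.22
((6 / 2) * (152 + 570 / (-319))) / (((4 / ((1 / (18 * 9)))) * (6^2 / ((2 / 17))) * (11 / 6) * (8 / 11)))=23959 / 14056416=0.00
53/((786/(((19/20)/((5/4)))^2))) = 19133/491250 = 0.04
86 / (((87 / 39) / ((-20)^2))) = 447200 / 29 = 15420.69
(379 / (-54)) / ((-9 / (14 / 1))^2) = -37142 / 2187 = -16.98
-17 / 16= -1.06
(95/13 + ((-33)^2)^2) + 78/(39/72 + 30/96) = 632148460/533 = 1186019.62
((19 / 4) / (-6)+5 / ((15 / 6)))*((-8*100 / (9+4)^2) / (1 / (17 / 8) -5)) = 49300 / 39039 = 1.26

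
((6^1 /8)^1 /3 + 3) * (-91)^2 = 26913.25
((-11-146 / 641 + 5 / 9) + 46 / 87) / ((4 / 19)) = -16121633 / 334602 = -48.18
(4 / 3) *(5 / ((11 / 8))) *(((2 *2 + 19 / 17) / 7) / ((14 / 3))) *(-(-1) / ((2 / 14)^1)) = 6960 / 1309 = 5.32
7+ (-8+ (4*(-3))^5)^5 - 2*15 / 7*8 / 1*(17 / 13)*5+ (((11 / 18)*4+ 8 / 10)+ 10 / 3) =-3907103081841409324912128862399 / 4095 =-954115526701198858342400200.00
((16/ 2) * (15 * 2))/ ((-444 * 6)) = -10/ 111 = -0.09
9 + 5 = 14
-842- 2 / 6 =-2527 / 3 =-842.33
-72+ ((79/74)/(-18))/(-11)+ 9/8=-2076763/29304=-70.87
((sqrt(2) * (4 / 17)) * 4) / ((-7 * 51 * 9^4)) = -16 * sqrt(2) / 39818709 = -0.00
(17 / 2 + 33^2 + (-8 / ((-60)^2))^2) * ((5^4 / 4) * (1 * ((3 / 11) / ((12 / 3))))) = 222243751 / 19008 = 11692.12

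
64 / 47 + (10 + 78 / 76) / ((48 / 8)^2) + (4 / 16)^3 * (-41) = 528443 / 514368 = 1.03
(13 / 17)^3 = 2197 / 4913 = 0.45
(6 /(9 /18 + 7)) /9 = 4 /45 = 0.09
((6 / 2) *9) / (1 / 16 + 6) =432 / 97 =4.45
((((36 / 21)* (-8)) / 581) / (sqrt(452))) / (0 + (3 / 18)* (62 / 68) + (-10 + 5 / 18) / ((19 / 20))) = 0.00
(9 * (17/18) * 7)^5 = 23863536599/32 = 745735518.72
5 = 5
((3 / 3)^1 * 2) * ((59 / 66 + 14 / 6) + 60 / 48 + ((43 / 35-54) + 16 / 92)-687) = -1470.24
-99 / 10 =-9.90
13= 13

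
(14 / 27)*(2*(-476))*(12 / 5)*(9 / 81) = -53312 / 405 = -131.63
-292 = -292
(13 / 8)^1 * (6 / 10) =39 / 40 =0.98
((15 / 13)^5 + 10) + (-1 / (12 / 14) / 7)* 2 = 13045622 / 1113879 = 11.71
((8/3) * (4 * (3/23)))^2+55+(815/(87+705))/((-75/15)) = 23768021/418968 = 56.73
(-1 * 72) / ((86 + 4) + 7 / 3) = -216 / 277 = -0.78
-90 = -90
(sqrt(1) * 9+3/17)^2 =24336/289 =84.21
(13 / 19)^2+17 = 6306 / 361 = 17.47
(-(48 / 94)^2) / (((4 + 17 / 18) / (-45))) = 466560 / 196601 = 2.37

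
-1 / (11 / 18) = -18 / 11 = -1.64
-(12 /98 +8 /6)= -214 /147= -1.46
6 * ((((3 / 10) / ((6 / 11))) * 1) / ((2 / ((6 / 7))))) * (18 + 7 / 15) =9141 / 350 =26.12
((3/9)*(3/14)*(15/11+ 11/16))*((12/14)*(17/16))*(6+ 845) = 15667761/137984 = 113.55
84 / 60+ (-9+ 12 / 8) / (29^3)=1.40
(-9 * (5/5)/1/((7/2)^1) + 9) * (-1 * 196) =-1260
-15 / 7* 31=-465 / 7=-66.43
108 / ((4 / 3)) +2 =83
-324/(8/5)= -405/2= -202.50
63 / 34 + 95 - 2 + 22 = 3973 / 34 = 116.85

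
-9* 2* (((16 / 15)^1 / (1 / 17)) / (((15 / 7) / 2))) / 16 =-476 / 25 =-19.04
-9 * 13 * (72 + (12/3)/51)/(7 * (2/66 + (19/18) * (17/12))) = -340632864/431375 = -789.64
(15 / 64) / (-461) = -15 / 29504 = -0.00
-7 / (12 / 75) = -175 / 4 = -43.75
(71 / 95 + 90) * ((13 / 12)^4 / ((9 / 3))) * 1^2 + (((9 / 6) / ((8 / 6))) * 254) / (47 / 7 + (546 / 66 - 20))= -15.34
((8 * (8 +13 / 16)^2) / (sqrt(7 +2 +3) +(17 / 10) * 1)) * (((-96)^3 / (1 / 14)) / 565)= 261642866688 / 102943 -307815137280 * sqrt(3) / 102943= -2637465.30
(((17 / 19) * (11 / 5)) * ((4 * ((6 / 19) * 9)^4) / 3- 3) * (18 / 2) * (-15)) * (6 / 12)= -55268600805 / 4952198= -11160.42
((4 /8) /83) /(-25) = -1 /4150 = -0.00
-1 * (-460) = 460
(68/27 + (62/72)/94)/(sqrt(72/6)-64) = -51322/1295649-25661 * sqrt(3)/20730384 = -0.04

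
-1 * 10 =-10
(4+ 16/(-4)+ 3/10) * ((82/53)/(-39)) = -41/3445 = -0.01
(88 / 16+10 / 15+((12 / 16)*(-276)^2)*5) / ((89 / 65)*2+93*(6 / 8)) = 222819610 / 56541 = 3940.85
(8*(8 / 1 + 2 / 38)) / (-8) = -153 / 19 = -8.05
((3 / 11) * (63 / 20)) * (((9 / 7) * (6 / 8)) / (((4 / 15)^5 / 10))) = 553584375 / 90112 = 6143.29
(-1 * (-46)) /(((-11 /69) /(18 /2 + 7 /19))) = -564972 /209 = -2703.22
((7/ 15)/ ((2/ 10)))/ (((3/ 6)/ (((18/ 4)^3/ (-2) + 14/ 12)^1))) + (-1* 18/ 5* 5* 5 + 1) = -21325/ 72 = -296.18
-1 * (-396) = 396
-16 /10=-8 /5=-1.60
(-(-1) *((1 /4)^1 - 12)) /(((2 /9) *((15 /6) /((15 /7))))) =-1269 /28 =-45.32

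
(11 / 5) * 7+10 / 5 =87 / 5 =17.40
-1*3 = -3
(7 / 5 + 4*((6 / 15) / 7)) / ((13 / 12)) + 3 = 2049 / 455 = 4.50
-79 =-79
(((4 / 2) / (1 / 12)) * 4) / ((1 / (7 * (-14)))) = -9408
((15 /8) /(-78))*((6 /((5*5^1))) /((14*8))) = -3 /58240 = -0.00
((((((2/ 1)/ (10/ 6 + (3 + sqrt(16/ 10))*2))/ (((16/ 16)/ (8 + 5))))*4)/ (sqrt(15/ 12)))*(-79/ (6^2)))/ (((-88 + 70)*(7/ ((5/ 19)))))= -41080*sqrt(2)/ 2821329 + 236210*sqrt(5)/ 8463987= 0.04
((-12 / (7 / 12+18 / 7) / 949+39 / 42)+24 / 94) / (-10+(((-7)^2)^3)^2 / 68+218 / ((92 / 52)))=152680456882 / 26339804188246132675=0.00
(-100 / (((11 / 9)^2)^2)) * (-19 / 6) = 2077650 / 14641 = 141.91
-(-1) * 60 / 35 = 12 / 7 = 1.71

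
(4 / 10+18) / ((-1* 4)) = -23 / 5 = -4.60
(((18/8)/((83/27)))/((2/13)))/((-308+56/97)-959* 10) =-23571/49036400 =-0.00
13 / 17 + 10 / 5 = 47 / 17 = 2.76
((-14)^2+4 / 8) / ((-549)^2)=131 / 200934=0.00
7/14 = 0.50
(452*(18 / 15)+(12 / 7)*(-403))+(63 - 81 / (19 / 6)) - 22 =-133.04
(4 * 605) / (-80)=-121 / 4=-30.25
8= 8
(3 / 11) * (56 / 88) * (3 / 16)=63 / 1936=0.03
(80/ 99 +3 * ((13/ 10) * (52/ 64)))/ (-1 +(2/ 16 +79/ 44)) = 62993/ 14580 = 4.32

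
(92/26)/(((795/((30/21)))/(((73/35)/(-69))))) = -292/1519245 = -0.00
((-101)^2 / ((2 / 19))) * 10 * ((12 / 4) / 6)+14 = 969123 / 2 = 484561.50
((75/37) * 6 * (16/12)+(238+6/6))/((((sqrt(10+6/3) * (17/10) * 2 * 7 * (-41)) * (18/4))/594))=-9.97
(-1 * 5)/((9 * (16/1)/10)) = -25/72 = -0.35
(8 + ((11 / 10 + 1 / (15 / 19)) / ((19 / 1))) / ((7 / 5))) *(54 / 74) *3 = 174285 / 9842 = 17.71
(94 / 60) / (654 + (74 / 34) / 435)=23171 / 9672734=0.00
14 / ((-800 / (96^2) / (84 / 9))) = -37632 / 25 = -1505.28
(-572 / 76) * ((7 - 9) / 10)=143 / 95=1.51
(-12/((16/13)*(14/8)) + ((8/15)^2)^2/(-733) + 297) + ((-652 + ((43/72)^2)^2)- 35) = -34079825485544597/86181096960000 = -395.44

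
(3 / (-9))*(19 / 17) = -19 / 51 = -0.37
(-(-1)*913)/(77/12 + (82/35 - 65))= -383460/23621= -16.23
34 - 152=-118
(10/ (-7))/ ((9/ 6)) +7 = 127/ 21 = 6.05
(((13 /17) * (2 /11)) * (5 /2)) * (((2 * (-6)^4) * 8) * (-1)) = -1347840 /187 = -7207.70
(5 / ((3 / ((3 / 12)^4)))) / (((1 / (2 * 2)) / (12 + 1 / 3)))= 185 / 576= 0.32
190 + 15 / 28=5335 / 28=190.54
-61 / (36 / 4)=-61 / 9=-6.78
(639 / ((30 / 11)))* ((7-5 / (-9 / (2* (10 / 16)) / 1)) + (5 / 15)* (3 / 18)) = 72633 / 40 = 1815.82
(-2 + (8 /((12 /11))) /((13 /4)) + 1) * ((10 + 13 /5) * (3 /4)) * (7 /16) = 5.19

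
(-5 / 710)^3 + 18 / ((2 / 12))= 309235103 / 2863288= 108.00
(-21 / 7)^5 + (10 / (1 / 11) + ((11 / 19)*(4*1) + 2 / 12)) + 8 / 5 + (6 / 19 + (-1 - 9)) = -79003 / 570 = -138.60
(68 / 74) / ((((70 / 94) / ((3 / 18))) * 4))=799 / 15540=0.05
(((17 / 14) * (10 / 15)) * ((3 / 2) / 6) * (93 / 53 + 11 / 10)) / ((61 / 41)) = 1054561 / 2715720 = 0.39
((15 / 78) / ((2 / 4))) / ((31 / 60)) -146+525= 153037 / 403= 379.74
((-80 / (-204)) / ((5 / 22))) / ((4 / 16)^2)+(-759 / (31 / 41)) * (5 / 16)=-7236977 / 25296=-286.09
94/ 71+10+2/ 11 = 8986/ 781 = 11.51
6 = 6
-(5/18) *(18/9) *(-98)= 490/9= 54.44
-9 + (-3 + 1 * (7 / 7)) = -11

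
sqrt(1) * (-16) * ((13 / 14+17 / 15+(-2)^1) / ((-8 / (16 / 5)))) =208 / 525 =0.40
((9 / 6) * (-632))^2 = 898704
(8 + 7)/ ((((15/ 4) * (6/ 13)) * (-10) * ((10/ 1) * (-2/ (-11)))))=-143/ 300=-0.48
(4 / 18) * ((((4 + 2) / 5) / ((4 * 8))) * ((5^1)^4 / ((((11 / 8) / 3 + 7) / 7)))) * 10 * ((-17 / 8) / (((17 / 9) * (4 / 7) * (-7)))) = 39375 / 2864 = 13.75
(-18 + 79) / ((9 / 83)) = 5063 / 9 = 562.56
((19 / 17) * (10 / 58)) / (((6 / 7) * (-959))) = -0.00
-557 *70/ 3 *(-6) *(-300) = -23394000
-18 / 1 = -18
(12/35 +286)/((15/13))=130286/525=248.16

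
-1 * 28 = -28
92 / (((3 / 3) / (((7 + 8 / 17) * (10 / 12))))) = 29210 / 51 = 572.75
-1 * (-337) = 337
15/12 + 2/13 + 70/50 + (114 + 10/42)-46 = 387889/5460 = 71.04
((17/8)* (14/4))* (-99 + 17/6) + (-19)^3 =-727127/96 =-7574.24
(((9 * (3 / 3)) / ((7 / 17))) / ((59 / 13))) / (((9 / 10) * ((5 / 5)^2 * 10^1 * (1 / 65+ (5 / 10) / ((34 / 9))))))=3.62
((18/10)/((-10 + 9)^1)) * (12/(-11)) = 108/55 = 1.96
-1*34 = -34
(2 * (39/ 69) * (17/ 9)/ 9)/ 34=13/ 1863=0.01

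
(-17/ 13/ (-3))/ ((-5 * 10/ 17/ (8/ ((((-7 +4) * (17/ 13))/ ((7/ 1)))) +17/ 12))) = 44591/ 23400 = 1.91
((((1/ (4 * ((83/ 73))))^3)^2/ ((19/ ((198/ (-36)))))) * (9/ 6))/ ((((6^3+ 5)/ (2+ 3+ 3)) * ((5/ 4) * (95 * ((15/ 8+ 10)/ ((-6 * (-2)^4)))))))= 14982088402611/ 123897242156822897750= 0.00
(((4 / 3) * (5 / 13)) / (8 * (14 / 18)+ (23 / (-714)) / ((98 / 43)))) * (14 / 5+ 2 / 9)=12688256 / 50823903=0.25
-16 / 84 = -4 / 21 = -0.19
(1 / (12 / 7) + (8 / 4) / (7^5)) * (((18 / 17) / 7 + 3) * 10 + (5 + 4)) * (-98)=-189100511 / 81634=-2316.44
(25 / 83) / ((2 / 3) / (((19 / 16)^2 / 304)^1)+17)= 1425 / 760363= 0.00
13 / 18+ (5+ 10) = 283 / 18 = 15.72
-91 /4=-22.75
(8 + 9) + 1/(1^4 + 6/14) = 177/10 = 17.70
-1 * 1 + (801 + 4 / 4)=801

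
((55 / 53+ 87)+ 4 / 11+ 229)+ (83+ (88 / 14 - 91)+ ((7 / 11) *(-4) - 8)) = 1245283 / 4081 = 305.14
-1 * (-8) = 8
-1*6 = -6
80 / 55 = 16 / 11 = 1.45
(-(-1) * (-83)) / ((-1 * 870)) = 83 / 870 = 0.10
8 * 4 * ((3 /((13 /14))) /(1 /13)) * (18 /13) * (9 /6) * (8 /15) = 96768 /65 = 1488.74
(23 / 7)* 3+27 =258 / 7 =36.86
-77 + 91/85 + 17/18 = -114727/1530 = -74.98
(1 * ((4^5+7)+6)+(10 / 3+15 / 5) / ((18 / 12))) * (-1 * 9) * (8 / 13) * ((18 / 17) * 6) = -8096544 / 221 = -36635.95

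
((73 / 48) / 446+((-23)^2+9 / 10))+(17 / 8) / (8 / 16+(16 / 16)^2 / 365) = 20982601787 / 39283680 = 534.13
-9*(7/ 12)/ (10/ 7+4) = -147/ 152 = -0.97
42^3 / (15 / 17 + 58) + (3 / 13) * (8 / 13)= 2339328 / 1859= 1258.38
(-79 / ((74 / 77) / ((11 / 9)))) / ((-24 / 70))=2341955 / 7992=293.04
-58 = -58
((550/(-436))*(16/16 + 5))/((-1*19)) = 825/2071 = 0.40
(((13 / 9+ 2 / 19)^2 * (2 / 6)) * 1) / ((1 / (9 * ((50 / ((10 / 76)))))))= 1404500 / 513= 2737.82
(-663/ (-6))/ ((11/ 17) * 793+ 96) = 3757/ 20710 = 0.18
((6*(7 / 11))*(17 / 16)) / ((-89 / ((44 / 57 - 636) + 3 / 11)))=47375923 / 1636888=28.94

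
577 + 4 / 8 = 1155 / 2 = 577.50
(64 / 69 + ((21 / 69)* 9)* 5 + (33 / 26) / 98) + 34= 8550817 / 175812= 48.64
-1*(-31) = 31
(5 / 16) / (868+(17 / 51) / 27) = 405 / 1124944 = 0.00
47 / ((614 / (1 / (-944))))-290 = -168088687 / 579616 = -290.00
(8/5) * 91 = 728/5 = 145.60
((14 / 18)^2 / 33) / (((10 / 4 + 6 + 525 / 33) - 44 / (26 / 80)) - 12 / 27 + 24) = -0.00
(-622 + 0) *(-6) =3732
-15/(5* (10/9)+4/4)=-135/59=-2.29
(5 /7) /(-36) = -5 /252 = -0.02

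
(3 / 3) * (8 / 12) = 0.67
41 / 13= 3.15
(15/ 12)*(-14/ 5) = -7/ 2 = -3.50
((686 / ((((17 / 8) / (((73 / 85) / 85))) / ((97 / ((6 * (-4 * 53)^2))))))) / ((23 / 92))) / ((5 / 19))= 92293754 / 5175231375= 0.02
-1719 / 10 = -171.90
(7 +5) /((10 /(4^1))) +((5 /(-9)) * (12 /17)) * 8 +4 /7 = 3988 /1785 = 2.23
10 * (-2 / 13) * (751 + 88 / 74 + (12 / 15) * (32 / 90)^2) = -1127307052 / 974025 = -1157.37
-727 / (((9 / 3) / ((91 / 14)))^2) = -122863 / 36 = -3412.86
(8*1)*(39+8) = 376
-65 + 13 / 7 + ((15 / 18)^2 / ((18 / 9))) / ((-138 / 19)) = -4395037 / 69552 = -63.19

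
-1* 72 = -72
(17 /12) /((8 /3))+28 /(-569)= 8777 /18208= 0.48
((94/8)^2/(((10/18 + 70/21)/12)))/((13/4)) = 59643/455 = 131.08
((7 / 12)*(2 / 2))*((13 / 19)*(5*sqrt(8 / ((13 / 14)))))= 35*sqrt(91) / 57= 5.86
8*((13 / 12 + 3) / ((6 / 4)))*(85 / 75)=3332 / 135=24.68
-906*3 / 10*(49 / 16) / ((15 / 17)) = -377349 / 400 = -943.37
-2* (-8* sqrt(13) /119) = 16* sqrt(13) /119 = 0.48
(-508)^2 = 258064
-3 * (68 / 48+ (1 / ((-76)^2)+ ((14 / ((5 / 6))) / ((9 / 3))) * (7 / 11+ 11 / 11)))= -10083617 / 317680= -31.74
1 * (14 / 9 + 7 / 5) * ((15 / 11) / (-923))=-0.00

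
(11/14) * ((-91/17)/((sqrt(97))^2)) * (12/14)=-429/11543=-0.04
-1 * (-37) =37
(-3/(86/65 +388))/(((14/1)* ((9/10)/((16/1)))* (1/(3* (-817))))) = 2124200/88571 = 23.98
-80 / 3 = -26.67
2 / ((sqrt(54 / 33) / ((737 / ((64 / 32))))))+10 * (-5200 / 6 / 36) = -6500 / 27+737 * sqrt(22) / 6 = 335.40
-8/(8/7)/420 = -1/60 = -0.02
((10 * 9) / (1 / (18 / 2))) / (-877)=-810 / 877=-0.92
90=90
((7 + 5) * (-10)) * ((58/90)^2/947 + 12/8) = -23018828/127845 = -180.05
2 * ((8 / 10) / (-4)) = -2 / 5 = -0.40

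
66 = 66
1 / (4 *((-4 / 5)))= -5 / 16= -0.31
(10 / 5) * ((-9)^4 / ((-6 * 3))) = -729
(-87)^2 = 7569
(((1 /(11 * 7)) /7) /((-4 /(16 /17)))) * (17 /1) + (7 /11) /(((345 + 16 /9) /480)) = 1469276 /1682219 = 0.87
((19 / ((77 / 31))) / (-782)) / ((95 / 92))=-62 / 6545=-0.01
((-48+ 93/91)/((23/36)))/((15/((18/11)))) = -184680/23023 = -8.02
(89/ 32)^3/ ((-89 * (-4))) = 7921/ 131072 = 0.06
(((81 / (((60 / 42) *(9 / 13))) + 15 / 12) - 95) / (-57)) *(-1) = -79 / 380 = -0.21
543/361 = 1.50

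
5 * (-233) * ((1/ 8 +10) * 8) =-94365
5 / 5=1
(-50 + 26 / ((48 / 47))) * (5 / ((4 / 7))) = -20615 / 96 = -214.74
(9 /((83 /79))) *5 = 3555 /83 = 42.83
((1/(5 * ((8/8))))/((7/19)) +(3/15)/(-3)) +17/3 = 6.14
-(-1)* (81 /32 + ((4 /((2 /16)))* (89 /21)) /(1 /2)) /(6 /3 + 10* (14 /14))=183973 /8064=22.81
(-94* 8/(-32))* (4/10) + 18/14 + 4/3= 1262/105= 12.02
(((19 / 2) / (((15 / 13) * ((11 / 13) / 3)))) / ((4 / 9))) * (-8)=-525.44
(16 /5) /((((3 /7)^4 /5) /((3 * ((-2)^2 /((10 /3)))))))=76832 /45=1707.38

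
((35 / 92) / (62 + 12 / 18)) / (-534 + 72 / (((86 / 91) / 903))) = 35 / 393553184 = 0.00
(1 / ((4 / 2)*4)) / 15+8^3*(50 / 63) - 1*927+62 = -1155779 / 2520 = -458.64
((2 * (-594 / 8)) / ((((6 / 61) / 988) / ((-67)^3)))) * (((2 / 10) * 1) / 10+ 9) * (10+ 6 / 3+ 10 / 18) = 2540381064259753 / 50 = 50807621285195.06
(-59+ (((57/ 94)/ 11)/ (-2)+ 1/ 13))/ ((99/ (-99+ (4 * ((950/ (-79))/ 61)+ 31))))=131339533717/ 3206461401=40.96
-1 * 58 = -58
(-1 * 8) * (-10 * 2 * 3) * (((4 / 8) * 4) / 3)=320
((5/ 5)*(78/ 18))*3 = 13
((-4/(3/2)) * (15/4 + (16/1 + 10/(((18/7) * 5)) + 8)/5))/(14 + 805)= -3134/110565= -0.03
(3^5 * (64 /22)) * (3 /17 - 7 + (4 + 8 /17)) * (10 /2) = -1555200 /187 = -8316.58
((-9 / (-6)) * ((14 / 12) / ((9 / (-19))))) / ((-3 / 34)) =2261 / 54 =41.87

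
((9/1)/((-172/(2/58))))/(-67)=9/334196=0.00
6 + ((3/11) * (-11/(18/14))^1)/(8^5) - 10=-393223/98304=-4.00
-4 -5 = -9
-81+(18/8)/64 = -20727/256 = -80.96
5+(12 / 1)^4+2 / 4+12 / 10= 207427 / 10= 20742.70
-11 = -11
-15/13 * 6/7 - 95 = -8735/91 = -95.99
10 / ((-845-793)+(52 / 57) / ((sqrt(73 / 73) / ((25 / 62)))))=-8835 / 1446848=-0.01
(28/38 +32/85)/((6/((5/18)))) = 899/17442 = 0.05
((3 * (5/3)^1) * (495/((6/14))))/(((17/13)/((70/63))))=4906.86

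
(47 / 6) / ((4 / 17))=799 / 24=33.29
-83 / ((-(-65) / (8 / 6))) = -332 / 195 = -1.70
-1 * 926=-926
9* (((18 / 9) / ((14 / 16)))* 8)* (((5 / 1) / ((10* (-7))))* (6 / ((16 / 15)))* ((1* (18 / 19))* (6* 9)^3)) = -9863910.29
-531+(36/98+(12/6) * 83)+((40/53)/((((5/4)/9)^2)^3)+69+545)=855322447587/8115625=105392.06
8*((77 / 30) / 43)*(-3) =-308 / 215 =-1.43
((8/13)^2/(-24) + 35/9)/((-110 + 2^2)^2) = 5891/17089956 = 0.00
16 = 16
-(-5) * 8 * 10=400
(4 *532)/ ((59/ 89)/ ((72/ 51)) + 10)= 239232/ 1177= 203.26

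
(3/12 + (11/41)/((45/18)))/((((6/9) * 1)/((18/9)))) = 1.07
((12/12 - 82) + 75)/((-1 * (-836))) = -3/418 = -0.01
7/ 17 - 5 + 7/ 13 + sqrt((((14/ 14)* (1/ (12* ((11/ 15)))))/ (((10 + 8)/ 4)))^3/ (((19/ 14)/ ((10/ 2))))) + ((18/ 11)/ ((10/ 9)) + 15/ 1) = 25* sqrt(1463)/ 124146 + 151001/ 12155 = 12.43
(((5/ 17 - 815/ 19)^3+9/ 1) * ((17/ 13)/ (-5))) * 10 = 5209964183194/ 25769263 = 202177.46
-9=-9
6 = 6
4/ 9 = 0.44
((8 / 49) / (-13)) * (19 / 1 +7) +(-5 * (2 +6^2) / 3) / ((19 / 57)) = -9326 / 49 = -190.33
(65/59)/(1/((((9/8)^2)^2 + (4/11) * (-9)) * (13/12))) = -21205275/10633216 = -1.99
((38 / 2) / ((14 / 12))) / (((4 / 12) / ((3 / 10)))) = 513 / 35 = 14.66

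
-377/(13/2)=-58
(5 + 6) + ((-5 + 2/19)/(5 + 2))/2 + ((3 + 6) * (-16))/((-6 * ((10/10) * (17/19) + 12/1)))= 116483/9310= 12.51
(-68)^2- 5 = 4619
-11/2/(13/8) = -44/13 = -3.38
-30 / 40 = -3 / 4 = -0.75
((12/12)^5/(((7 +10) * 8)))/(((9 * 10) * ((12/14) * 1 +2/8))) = 7/94860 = 0.00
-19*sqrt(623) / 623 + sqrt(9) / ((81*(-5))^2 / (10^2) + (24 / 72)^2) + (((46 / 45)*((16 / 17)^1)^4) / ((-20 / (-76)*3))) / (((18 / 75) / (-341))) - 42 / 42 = -577109080220881 / 399505414653 - 19*sqrt(623) / 623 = -1445.32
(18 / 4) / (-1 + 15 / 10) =9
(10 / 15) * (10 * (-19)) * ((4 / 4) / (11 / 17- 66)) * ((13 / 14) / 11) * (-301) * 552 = -332224880 / 12221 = -27184.75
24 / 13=1.85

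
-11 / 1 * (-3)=33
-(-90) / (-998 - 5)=-90 / 1003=-0.09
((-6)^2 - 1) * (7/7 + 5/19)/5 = 168/19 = 8.84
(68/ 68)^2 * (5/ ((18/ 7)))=35/ 18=1.94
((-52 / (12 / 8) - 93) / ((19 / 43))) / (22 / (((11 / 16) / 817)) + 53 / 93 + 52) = -510539 / 46289339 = -0.01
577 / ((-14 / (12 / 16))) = -1731 / 56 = -30.91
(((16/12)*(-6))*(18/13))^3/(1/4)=-5436.48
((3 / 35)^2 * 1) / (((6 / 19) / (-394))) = -11229 / 1225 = -9.17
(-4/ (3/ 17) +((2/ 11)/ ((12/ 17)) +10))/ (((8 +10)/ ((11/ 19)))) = -91/ 228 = -0.40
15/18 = 5/6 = 0.83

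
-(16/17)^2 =-256/289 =-0.89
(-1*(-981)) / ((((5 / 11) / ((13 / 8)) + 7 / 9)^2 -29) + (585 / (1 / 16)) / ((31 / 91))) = 0.04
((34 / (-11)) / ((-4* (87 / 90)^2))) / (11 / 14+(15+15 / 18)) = 0.05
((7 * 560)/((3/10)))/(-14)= -2800/3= -933.33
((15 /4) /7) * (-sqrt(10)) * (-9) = 135 * sqrt(10) /28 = 15.25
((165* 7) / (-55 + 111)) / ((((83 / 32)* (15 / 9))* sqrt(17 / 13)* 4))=99* sqrt(221) / 1411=1.04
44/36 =11/9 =1.22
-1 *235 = -235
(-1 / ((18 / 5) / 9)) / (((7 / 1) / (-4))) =10 / 7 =1.43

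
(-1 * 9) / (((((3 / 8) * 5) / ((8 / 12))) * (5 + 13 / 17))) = -0.56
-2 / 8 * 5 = -5 / 4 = -1.25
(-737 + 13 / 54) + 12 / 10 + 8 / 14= -1389127 / 1890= -734.99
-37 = -37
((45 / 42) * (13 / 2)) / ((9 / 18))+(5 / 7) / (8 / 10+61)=8615 / 618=13.94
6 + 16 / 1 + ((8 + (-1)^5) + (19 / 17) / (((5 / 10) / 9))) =835 / 17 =49.12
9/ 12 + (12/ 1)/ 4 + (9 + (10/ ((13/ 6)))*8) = 2583/ 52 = 49.67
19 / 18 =1.06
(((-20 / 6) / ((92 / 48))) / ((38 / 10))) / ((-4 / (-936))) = -46800 / 437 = -107.09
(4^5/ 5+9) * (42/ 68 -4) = -24587/ 34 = -723.15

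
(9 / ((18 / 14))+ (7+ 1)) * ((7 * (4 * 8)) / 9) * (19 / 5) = 4256 / 3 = 1418.67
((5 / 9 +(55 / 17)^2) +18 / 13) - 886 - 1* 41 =-30925123 / 33813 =-914.59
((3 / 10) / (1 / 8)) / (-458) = -0.01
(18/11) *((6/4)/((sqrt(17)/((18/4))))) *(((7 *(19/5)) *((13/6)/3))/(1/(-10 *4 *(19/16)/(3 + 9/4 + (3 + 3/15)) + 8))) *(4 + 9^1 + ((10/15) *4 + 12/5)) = 65201787 *sqrt(17)/121550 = 2211.71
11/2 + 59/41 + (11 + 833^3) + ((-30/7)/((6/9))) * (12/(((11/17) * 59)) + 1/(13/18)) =2799206584129335/4842838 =578009544.02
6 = 6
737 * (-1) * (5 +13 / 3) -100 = -20936 / 3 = -6978.67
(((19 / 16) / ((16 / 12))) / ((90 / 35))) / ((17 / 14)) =931 / 3264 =0.29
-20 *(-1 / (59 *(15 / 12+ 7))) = 80 / 1947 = 0.04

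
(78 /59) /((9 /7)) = 182 /177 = 1.03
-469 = -469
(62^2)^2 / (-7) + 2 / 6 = -44329001 / 21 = -2110904.81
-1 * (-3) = 3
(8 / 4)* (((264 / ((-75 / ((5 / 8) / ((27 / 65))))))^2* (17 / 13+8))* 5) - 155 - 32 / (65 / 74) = 114645503 / 47385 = 2419.45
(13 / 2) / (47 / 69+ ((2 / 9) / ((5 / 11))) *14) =13455 / 15578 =0.86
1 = 1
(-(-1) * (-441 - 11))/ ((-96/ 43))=202.46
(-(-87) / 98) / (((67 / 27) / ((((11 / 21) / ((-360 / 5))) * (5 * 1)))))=-4785 / 367696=-0.01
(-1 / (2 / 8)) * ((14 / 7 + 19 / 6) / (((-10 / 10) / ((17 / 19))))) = 1054 / 57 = 18.49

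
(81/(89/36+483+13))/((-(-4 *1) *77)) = 0.00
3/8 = 0.38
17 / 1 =17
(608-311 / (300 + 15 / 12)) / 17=731396 / 20485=35.70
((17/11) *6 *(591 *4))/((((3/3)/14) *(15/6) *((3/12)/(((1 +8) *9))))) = 2187513216/55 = 39772967.56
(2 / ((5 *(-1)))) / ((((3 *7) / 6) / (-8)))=32 / 35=0.91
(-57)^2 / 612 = 361 / 68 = 5.31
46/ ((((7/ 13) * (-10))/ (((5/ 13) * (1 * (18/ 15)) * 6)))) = -828/ 35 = -23.66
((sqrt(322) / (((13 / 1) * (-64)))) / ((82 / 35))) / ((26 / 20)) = -175 * sqrt(322) / 443456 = -0.01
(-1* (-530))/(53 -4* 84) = -530/283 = -1.87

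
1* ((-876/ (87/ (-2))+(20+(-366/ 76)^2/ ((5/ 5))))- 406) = -14349659/ 41876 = -342.67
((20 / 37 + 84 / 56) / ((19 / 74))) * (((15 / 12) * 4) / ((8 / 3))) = 2265 / 152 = 14.90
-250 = -250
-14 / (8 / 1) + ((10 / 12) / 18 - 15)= -451 / 27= -16.70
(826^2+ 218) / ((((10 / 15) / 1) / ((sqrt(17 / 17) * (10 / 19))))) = 538811.05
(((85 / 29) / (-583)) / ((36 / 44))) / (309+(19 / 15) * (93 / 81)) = -0.00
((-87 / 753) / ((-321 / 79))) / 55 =2291 / 4431405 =0.00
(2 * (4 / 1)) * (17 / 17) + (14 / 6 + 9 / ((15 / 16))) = 299 / 15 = 19.93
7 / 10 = 0.70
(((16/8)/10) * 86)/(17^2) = 86/1445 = 0.06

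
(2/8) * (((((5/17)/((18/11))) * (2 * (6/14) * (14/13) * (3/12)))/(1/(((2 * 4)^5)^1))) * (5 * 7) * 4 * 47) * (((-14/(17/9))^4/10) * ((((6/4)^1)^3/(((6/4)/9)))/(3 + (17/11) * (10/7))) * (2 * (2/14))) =5548264606965104640/7401714541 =749591810.96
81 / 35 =2.31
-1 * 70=-70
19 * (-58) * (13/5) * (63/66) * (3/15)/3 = -50141/275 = -182.33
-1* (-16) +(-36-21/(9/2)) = -74/3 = -24.67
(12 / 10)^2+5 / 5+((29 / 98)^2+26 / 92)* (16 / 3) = 4.41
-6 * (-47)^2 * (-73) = 967542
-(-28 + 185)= -157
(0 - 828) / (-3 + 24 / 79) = 21804 / 71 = 307.10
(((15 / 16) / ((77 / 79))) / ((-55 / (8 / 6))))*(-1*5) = 0.12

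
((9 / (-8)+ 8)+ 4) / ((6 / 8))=29 / 2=14.50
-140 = -140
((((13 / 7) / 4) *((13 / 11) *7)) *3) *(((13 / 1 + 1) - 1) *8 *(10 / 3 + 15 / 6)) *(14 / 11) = 1076530 / 121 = 8896.94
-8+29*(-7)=-211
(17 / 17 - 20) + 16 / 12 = -53 / 3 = -17.67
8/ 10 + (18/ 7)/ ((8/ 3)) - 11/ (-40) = 571/ 280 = 2.04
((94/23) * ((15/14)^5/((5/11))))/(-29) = -78519375/179364304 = -0.44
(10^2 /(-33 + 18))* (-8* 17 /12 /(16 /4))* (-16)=-2720 /9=-302.22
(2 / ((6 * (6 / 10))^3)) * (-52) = -1625 / 729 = -2.23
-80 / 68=-20 / 17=-1.18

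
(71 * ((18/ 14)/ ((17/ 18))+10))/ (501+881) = 47996/ 82229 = 0.58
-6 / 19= -0.32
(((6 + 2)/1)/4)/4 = 1/2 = 0.50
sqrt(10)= 3.16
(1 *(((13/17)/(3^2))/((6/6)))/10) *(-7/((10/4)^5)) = -1456/2390625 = -0.00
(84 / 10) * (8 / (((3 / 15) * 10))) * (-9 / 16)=-189 / 10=-18.90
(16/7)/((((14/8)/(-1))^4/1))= 4096/16807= 0.24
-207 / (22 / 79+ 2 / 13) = -70863 / 148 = -478.80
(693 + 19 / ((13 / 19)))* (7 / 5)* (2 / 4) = 504.54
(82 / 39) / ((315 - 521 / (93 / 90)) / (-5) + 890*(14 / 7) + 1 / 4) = 10168 / 8792277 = 0.00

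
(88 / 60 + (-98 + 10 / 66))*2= -192.76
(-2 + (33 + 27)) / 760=0.08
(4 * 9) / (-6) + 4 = -2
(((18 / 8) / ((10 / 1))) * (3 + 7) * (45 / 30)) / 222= 9 / 592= 0.02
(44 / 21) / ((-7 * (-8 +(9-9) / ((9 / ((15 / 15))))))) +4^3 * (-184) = -11775.96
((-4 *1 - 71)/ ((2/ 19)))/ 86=-1425/ 172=-8.28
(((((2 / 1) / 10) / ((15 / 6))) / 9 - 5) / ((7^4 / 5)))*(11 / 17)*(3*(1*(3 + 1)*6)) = -98824 / 204085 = -0.48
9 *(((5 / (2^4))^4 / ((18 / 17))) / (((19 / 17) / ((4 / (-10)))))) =-36125 / 1245184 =-0.03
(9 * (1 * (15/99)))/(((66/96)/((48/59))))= 11520/7139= 1.61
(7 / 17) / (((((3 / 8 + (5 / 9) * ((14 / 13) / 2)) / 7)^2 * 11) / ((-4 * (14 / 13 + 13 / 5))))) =-22098375936 / 372280535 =-59.36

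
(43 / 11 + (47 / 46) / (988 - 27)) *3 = 5704125 / 486266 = 11.73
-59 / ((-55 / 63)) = 3717 / 55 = 67.58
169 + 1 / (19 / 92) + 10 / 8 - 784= -46277 / 76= -608.91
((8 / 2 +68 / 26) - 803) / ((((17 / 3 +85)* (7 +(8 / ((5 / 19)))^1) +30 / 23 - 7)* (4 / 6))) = -10715355 / 30365582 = -0.35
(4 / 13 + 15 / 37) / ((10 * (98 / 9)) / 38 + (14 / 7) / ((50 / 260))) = 293265 / 5455502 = 0.05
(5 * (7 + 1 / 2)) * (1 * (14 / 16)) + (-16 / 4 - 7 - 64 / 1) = -675 / 16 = -42.19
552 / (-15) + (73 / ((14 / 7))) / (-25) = -38.26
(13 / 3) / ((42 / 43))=559 / 126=4.44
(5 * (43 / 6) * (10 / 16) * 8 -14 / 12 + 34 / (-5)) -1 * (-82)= 1266 / 5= 253.20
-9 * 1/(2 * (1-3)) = 9/4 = 2.25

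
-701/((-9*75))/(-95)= -0.01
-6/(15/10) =-4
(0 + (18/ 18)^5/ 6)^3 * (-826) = -3.82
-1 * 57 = -57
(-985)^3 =-955671625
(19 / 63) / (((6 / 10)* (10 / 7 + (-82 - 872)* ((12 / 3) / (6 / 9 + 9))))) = -2755 / 2155842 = -0.00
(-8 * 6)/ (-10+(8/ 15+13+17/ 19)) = -6840/ 631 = -10.84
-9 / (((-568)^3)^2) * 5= -45 / 33580720828186624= -0.00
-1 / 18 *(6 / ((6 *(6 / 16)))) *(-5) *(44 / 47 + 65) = 20660 / 423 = 48.84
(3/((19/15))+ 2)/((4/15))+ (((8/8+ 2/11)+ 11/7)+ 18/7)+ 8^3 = 3123249/5852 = 533.71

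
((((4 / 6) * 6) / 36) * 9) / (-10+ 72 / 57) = -0.11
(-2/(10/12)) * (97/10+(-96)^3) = 53083578/25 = 2123343.12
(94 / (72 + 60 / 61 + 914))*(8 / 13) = 22936 / 391339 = 0.06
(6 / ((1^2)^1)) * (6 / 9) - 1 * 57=-53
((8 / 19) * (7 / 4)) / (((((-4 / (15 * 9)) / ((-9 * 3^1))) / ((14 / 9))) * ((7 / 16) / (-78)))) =-3538080 / 19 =-186214.74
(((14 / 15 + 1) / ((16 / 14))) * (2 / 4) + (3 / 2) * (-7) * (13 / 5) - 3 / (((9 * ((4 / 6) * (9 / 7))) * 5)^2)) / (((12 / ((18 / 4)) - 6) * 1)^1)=2571541 / 324000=7.94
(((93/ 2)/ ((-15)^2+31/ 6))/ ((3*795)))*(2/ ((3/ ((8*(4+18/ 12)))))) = 2728/ 1097895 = 0.00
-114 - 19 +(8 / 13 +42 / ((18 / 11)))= -4162 / 39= -106.72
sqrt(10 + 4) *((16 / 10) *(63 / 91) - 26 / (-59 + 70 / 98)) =20603 *sqrt(14) / 13260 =5.81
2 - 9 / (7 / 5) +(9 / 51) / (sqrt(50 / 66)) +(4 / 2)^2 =-3 / 7 +3 * sqrt(33) / 85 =-0.23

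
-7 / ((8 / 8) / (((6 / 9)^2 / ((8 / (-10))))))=3.89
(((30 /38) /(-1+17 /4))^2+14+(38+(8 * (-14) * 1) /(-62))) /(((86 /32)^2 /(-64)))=-1669113643008 /3496974871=-477.30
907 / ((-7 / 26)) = -23582 / 7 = -3368.86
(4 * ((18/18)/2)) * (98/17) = 196/17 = 11.53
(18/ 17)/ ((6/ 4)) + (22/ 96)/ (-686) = 394949/ 559776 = 0.71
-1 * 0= 0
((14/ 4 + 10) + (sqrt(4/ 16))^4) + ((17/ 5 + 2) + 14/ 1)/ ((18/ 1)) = 10541/ 720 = 14.64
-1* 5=-5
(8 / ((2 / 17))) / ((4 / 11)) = 187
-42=-42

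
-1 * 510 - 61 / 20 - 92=-12101 / 20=-605.05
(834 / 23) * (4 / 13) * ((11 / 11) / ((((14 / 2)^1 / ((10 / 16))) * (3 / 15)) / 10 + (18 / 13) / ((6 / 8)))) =104250 / 19343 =5.39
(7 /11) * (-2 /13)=-14 /143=-0.10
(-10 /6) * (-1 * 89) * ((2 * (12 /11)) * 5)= 17800 /11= 1618.18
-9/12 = -3/4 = -0.75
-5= -5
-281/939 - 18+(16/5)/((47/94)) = -55867/4695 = -11.90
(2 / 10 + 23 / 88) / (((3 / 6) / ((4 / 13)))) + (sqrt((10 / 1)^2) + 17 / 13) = 8288 / 715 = 11.59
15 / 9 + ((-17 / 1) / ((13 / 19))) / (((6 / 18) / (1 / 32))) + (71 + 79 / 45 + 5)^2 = 5092530191 / 842400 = 6045.26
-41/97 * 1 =-41/97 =-0.42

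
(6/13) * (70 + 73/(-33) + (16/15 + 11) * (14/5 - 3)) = 30.17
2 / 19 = 0.11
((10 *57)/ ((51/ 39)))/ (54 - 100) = -3705/ 391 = -9.48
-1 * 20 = -20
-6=-6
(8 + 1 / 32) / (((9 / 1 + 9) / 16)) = 257 / 36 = 7.14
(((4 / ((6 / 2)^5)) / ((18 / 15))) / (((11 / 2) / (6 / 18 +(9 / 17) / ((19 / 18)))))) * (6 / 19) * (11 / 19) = 32360 / 85003587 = 0.00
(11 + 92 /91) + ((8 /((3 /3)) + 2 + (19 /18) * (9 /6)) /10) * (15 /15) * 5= 38881 /2184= 17.80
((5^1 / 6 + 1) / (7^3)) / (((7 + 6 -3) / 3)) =11 / 6860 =0.00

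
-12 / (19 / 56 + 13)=-224 / 249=-0.90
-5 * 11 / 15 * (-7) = 77 / 3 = 25.67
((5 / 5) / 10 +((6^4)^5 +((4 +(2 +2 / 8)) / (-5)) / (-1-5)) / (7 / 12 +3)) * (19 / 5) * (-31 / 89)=-129208639271825591866 / 95675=-1350495315096165.06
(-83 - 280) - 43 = -406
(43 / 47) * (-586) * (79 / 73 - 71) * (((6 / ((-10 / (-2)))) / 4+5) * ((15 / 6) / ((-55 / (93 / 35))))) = -14407309272 / 600425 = -23995.19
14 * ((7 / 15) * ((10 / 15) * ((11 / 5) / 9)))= 2156 / 2025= 1.06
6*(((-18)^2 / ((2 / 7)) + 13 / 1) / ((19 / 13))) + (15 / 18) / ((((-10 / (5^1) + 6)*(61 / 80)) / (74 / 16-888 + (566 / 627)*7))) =2051157871 / 458964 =4469.10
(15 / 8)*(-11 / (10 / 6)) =-12.38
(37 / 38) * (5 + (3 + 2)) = 185 / 19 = 9.74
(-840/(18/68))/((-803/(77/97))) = 3.14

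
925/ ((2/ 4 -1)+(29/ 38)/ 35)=-1934.36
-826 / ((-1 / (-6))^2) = -29736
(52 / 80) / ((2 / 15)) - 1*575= -570.12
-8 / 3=-2.67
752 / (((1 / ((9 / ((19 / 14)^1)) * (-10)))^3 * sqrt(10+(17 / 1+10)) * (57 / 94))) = -59459439.23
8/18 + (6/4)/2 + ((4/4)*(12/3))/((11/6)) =1337/396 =3.38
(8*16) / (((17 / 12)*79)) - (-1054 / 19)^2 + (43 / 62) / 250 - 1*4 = -23146826404611 / 7514756500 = -3080.18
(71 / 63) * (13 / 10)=923 / 630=1.47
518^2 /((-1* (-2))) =134162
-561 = -561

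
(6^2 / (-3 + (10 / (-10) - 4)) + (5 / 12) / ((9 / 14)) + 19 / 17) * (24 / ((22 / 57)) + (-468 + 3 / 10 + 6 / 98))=182846221 / 164934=1108.60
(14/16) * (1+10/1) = 77/8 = 9.62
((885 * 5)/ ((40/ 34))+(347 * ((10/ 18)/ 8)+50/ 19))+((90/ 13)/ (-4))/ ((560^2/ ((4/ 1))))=264072425261/ 69713280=3787.98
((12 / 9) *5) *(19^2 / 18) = 3610 / 27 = 133.70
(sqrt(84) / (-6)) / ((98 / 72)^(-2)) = -2401 * sqrt(21) / 3888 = -2.83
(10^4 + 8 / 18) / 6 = 45002 / 27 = 1666.74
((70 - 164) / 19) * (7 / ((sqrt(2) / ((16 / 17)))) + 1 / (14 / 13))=-5264 * sqrt(2) / 323 - 611 / 133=-27.64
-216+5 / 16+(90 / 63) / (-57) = -1377109 / 6384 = -215.71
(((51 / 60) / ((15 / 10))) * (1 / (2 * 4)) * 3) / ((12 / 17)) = 289 / 960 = 0.30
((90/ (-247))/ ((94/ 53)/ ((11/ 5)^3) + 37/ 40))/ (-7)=84651600/ 1775159113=0.05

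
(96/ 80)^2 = 36/ 25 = 1.44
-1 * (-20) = 20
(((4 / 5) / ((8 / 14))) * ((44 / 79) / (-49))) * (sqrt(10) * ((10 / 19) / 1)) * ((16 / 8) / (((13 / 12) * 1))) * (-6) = 12672 * sqrt(10) / 136591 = 0.29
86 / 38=43 / 19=2.26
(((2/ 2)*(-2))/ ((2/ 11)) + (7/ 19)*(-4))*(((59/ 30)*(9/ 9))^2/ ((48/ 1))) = -274999/ 273600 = -1.01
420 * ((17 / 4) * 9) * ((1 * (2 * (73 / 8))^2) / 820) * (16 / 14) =2446011 / 328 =7457.35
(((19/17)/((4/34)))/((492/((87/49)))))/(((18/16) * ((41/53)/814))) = 23771242/741321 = 32.07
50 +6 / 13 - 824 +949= 2281 / 13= 175.46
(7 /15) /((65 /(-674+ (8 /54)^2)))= -687862 /142155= -4.84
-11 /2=-5.50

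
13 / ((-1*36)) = -13 / 36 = -0.36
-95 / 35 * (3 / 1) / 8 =-57 / 56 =-1.02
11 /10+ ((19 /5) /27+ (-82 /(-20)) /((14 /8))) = 6773 /1890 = 3.58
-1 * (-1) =1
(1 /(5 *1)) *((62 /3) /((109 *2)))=31 /1635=0.02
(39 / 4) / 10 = 39 / 40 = 0.98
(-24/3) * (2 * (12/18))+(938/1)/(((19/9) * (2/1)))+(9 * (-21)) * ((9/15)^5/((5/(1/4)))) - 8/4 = 743694661/3562500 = 208.76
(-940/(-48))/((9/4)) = 235/27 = 8.70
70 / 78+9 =9.90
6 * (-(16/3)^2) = -512/3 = -170.67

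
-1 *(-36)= 36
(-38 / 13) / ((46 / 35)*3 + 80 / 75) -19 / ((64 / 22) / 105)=-75093795 / 109408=-686.36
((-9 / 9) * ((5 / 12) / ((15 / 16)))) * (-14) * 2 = 112 / 9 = 12.44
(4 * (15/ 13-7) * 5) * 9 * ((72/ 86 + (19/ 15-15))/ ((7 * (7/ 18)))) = 4985.15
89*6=534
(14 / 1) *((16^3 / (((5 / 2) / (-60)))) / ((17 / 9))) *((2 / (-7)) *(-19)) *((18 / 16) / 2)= -37822464 / 17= -2224850.82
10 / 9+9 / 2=101 / 18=5.61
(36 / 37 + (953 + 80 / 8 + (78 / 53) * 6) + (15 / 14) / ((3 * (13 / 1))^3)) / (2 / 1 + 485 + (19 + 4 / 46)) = 12145936693817 / 6318750044880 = 1.92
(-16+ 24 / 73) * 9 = -10296 / 73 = -141.04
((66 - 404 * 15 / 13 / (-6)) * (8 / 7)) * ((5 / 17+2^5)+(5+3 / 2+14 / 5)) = 52834512 / 7735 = 6830.58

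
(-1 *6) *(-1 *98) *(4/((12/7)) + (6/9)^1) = 1764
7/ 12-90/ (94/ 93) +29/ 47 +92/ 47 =-48439/ 564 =-85.88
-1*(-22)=22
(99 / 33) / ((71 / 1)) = 0.04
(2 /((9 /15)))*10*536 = 53600 /3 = 17866.67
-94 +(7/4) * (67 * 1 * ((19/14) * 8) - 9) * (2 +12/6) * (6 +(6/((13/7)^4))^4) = 20232330020783591981264/665416609183179841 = 30405.51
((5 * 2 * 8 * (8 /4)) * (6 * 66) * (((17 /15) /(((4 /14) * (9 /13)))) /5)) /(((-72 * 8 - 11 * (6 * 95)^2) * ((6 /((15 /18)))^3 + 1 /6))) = -13613600 /250267830759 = -0.00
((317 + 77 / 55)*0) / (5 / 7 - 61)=0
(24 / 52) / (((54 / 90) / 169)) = 130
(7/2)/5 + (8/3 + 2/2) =131/30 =4.37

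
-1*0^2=0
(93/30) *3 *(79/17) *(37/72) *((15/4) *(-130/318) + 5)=4440037/57664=77.00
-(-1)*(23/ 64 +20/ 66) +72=153463/ 2112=72.66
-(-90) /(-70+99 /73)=-6570 /5011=-1.31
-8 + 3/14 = -7.79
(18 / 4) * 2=9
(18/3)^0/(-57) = -1/57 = -0.02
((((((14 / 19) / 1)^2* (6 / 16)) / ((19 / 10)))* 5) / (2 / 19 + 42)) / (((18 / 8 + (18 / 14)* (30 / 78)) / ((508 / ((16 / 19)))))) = 566293 / 202464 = 2.80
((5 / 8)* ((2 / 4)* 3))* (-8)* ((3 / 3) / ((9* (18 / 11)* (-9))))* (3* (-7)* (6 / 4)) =-385 / 216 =-1.78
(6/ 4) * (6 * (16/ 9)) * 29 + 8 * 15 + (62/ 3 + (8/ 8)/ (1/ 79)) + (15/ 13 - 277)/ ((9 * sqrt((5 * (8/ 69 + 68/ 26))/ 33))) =2051/ 3 - 1793 * sqrt(32890)/ 6825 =636.02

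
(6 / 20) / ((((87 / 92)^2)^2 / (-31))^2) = 450.81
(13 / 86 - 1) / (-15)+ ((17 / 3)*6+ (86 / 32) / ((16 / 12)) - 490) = -18738139 / 41280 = -453.93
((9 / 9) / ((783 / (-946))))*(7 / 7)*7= -6622 / 783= -8.46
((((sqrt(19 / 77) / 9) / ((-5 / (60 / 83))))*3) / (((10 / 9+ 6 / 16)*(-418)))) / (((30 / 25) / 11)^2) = 100*sqrt(1463) / 1181173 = 0.00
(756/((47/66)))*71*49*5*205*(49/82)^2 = 2604907686150/1927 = 1351794336.35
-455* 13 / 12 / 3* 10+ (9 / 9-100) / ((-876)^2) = -1260841499 / 767376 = -1643.06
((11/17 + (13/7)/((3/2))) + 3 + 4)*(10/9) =31720/3213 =9.87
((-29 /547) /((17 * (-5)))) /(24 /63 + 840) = 609 /820543760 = 0.00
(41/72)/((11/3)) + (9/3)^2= 2417/264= 9.16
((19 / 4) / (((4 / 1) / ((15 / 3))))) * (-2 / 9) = -95 / 72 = -1.32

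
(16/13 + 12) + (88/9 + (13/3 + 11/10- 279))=-250.56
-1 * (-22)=22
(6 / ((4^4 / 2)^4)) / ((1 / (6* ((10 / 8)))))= 45 / 268435456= 0.00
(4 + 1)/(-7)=-5/7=-0.71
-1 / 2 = -0.50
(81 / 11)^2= 6561 / 121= 54.22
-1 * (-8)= 8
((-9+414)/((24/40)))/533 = 675/533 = 1.27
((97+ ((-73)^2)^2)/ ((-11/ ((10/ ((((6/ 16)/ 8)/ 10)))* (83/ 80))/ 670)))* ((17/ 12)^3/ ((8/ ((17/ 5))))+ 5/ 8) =-50030451141276445/ 7128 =-7018862393557.30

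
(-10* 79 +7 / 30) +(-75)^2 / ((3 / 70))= 3913807 / 30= 130460.23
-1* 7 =-7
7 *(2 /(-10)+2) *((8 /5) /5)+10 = 1754 /125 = 14.03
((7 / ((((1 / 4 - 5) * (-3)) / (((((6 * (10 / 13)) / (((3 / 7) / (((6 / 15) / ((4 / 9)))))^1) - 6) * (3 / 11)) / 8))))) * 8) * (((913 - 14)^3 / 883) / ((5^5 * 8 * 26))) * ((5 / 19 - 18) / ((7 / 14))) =-41135639926584 / 1851813803125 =-22.21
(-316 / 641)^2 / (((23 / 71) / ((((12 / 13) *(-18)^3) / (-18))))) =27565049088 / 122853419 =224.37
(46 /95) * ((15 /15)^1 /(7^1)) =46 /665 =0.07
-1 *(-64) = 64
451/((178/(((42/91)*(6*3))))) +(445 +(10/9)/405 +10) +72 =462256111/843453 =548.05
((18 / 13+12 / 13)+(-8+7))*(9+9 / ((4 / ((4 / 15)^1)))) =816 / 65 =12.55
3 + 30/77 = 3.39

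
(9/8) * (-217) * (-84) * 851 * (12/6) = 34902063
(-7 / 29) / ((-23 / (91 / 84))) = 91 / 8004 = 0.01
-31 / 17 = -1.82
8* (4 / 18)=16 / 9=1.78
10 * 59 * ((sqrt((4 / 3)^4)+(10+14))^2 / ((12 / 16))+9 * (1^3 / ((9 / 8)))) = 128171600 / 243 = 527455.14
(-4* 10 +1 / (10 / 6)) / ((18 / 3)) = -197 / 30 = -6.57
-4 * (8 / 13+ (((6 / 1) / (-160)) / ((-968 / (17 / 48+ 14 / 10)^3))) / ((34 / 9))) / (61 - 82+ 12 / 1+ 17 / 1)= -10785574199993 / 35049963520000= -0.31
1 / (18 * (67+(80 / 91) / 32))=91 / 109791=0.00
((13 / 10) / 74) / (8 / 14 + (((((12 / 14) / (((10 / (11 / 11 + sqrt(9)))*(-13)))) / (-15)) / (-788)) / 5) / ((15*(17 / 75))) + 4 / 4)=0.01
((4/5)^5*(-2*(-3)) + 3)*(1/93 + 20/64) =2488213/1550000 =1.61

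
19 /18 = 1.06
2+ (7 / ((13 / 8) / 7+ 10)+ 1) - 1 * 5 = -754 / 573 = -1.32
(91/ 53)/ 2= 91/ 106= 0.86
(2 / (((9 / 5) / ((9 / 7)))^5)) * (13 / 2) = 40625 / 16807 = 2.42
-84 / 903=-4 / 43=-0.09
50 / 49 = 1.02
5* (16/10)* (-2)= -16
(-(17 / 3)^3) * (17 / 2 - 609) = 5900513 / 54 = 109268.76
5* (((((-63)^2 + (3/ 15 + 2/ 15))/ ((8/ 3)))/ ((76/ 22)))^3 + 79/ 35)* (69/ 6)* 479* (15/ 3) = 67704255966337969765/ 6145664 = 11016589251598.85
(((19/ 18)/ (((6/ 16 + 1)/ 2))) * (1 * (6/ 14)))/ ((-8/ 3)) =-19/ 77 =-0.25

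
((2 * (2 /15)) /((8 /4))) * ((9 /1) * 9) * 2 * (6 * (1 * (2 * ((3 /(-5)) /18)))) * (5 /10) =-108 /25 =-4.32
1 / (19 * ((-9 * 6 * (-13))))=1 / 13338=0.00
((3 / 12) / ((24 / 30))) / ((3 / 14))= 35 / 24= 1.46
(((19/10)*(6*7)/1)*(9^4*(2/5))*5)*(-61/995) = -319376358/4975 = -64196.25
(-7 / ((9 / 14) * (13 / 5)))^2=240100 / 13689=17.54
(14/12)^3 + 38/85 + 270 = 4994563/18360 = 272.04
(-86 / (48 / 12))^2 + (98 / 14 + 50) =2077 / 4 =519.25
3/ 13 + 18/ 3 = 81/ 13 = 6.23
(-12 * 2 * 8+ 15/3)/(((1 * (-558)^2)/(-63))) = 0.04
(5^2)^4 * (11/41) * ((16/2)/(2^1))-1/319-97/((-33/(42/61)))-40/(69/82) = 23074652205289/55049511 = 419161.80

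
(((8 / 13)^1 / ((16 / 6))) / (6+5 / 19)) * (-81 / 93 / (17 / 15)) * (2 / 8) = -23085 / 3261076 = -0.01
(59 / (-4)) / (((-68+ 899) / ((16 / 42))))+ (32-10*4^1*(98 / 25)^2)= -1271005982 / 2181375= -582.66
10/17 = 0.59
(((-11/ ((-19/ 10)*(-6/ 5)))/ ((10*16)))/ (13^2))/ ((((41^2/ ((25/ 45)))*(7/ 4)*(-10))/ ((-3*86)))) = -2365/ 2720436264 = -0.00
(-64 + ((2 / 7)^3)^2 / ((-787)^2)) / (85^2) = -932712236544 / 105294467330045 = -0.01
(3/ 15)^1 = 1/ 5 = 0.20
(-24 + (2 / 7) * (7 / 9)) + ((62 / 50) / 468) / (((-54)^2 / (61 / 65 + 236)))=-52729550569 / 2217618000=-23.78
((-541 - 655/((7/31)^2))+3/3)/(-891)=655915/43659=15.02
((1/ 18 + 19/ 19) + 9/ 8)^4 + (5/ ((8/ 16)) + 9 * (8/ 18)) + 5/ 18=991272145/ 26873856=36.89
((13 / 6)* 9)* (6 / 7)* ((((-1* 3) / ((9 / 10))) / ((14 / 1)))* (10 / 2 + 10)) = -2925 / 49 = -59.69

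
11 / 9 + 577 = 5204 / 9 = 578.22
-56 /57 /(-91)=8 /741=0.01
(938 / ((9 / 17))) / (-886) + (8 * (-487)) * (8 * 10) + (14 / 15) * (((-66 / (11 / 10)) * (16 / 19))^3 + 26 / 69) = -452938447302979 / 1048295265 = -432071.44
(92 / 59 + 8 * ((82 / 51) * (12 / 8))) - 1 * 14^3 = -2731316 / 1003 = -2723.15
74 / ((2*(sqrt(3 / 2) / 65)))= 2405*sqrt(6) / 3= 1963.67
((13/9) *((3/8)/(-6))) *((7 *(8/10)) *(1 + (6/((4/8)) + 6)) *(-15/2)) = 1729/24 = 72.04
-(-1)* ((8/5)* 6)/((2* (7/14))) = 48/5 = 9.60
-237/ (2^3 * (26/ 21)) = -4977/ 208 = -23.93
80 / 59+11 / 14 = 1769 / 826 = 2.14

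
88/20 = 22/5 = 4.40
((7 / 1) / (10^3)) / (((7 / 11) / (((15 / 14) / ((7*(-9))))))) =-0.00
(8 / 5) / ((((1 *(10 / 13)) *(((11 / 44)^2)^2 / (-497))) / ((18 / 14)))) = -340254.72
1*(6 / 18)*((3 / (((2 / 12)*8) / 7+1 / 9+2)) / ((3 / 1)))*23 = 483 / 145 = 3.33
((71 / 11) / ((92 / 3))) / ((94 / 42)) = 4473 / 47564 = 0.09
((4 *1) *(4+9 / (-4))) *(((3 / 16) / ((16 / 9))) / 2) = 0.37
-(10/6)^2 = -25/9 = -2.78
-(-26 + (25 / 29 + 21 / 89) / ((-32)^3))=1099466121 / 42287104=26.00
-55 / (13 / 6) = -330 / 13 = -25.38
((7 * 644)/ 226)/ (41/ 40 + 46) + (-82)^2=1429296532/ 212553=6724.42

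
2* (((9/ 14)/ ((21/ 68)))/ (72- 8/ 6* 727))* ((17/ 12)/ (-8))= 867/ 1055264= 0.00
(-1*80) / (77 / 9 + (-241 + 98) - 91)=720 / 2029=0.35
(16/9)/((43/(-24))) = -128/129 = -0.99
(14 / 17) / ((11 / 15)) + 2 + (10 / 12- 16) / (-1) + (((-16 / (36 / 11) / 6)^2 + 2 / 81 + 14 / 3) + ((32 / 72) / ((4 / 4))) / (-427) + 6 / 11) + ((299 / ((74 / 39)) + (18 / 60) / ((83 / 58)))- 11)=170.98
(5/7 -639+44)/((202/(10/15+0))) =-4160/2121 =-1.96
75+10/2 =80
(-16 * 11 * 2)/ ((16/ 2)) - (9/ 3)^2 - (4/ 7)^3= -18243/ 343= -53.19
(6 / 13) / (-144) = -1 / 312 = -0.00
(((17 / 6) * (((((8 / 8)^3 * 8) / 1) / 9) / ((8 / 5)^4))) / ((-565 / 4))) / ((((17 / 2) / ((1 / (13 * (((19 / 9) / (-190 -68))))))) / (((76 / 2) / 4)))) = 0.03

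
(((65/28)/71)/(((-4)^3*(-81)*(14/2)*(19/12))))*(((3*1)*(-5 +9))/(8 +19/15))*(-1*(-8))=325/55128234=0.00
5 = 5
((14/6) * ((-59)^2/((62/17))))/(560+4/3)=414239/104408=3.97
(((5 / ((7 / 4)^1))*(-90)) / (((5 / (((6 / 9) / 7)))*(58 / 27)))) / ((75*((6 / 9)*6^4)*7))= -1 / 198940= -0.00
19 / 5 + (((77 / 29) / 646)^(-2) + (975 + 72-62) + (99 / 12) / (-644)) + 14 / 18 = 60183.82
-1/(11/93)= -93/11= -8.45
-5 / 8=-0.62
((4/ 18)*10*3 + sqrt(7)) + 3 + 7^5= sqrt(7) + 50450/ 3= 16819.31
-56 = -56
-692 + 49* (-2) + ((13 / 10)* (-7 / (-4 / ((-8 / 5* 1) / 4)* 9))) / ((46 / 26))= -16354183 / 20700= -790.06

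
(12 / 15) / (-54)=-2 / 135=-0.01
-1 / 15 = -0.07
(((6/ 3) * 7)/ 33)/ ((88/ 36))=21/ 121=0.17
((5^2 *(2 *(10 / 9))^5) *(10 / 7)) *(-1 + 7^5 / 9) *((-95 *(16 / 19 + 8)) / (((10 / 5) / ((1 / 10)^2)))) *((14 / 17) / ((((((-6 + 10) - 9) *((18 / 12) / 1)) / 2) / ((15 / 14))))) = 10750720000000 / 3011499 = 3569889.95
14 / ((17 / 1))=14 / 17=0.82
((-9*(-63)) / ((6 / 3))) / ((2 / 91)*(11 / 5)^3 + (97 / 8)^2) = 68796000 / 35732581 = 1.93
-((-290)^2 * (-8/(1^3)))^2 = -452659840000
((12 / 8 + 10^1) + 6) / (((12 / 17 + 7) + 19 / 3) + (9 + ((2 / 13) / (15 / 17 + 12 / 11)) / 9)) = 25687935 / 33831566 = 0.76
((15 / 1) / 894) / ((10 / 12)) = 3 / 149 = 0.02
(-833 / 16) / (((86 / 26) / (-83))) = 898807 / 688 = 1306.41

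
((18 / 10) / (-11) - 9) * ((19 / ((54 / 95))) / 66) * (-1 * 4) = 20216 / 1089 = 18.56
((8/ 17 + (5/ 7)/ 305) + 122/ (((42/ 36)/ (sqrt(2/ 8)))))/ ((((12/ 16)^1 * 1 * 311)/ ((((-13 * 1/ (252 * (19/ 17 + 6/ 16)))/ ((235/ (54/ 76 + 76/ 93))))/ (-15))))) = 4300778612/ 1269409570558353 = 0.00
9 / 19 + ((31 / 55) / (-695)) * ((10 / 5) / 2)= 343436 / 726275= 0.47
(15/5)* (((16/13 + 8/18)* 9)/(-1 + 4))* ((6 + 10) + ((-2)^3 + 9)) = 3332/13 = 256.31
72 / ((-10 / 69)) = -2484 / 5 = -496.80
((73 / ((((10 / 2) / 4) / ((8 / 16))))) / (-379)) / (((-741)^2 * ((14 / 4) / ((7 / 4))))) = -73 / 1040508495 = -0.00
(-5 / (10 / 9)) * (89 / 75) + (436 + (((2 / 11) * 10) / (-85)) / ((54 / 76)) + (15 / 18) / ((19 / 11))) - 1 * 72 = 359.11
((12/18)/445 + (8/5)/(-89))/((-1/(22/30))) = 242/20025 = 0.01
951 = 951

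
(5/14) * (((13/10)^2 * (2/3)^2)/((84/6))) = 169/8820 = 0.02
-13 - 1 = -14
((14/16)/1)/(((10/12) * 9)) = 7/60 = 0.12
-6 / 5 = -1.20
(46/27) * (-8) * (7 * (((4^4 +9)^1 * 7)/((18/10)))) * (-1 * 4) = 95569600/243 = 393290.53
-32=-32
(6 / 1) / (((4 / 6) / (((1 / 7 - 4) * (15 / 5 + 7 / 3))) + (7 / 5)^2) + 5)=32400 / 37409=0.87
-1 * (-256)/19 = 256/19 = 13.47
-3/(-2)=3/2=1.50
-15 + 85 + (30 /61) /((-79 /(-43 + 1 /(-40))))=1354483 /19276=70.27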